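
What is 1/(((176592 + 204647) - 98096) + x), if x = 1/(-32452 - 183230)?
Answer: 215682/61068848525 ≈ 3.5318e-6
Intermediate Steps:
x = -1/215682 (x = 1/(-215682) = -1/215682 ≈ -4.6365e-6)
1/(((176592 + 204647) - 98096) + x) = 1/(((176592 + 204647) - 98096) - 1/215682) = 1/((381239 - 98096) - 1/215682) = 1/(283143 - 1/215682) = 1/(61068848525/215682) = 215682/61068848525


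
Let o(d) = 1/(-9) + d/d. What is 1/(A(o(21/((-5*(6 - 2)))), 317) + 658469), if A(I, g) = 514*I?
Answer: 9/5930333 ≈ 1.5176e-6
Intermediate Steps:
o(d) = 8/9 (o(d) = 1*(-⅑) + 1 = -⅑ + 1 = 8/9)
1/(A(o(21/((-5*(6 - 2)))), 317) + 658469) = 1/(514*(8/9) + 658469) = 1/(4112/9 + 658469) = 1/(5930333/9) = 9/5930333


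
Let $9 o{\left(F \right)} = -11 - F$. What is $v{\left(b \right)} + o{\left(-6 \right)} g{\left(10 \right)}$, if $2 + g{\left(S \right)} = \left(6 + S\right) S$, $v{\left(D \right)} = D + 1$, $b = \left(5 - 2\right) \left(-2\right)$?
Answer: $- \frac{835}{9} \approx -92.778$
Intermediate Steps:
$b = -6$ ($b = 3 \left(-2\right) = -6$)
$o{\left(F \right)} = - \frac{11}{9} - \frac{F}{9}$ ($o{\left(F \right)} = \frac{-11 - F}{9} = - \frac{11}{9} - \frac{F}{9}$)
$v{\left(D \right)} = 1 + D$
$g{\left(S \right)} = -2 + S \left(6 + S\right)$ ($g{\left(S \right)} = -2 + \left(6 + S\right) S = -2 + S \left(6 + S\right)$)
$v{\left(b \right)} + o{\left(-6 \right)} g{\left(10 \right)} = \left(1 - 6\right) + \left(- \frac{11}{9} - - \frac{2}{3}\right) \left(-2 + 10^{2} + 6 \cdot 10\right) = -5 + \left(- \frac{11}{9} + \frac{2}{3}\right) \left(-2 + 100 + 60\right) = -5 - \frac{790}{9} = - \frac{835}{9}$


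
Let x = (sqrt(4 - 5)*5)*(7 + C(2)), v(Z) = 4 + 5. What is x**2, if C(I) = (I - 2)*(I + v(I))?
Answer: -1225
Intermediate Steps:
v(Z) = 9
C(I) = (-2 + I)*(9 + I) (C(I) = (I - 2)*(I + 9) = (-2 + I)*(9 + I))
x = 35*I (x = (sqrt(4 - 5)*5)*(7 + (-18 + 2**2 + 7*2)) = (sqrt(-1)*5)*(7 + (-18 + 4 + 14)) = (I*5)*(7 + 0) = (5*I)*7 = 35*I ≈ 35.0*I)
x**2 = (35*I)**2 = -1225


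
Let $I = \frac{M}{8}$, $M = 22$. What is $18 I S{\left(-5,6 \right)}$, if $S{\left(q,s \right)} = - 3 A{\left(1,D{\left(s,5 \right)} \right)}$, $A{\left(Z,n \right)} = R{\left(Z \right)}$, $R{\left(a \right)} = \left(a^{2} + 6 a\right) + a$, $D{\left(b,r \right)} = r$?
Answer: $-1188$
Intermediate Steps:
$I = \frac{11}{4}$ ($I = \frac{22}{8} = 22 \cdot \frac{1}{8} = \frac{11}{4} \approx 2.75$)
$R{\left(a \right)} = a^{2} + 7 a$
$A{\left(Z,n \right)} = Z \left(7 + Z\right)$
$S{\left(q,s \right)} = -24$ ($S{\left(q,s \right)} = - 3 \cdot 1 \left(7 + 1\right) = - 3 \cdot 1 \cdot 8 = \left(-3\right) 8 = -24$)
$18 I S{\left(-5,6 \right)} = 18 \cdot \frac{11}{4} \left(-24\right) = \frac{99}{2} \left(-24\right) = -1188$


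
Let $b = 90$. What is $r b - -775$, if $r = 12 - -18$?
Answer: $3475$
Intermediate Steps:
$r = 30$ ($r = 12 + 18 = 30$)
$r b - -775 = 30 \cdot 90 - -775 = 2700 + 775 = 3475$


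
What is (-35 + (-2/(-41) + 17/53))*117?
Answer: -8804484/2173 ≈ -4051.8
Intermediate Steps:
(-35 + (-2/(-41) + 17/53))*117 = (-35 + (-2*(-1/41) + 17*(1/53)))*117 = (-35 + (2/41 + 17/53))*117 = (-35 + 803/2173)*117 = -75252/2173*117 = -8804484/2173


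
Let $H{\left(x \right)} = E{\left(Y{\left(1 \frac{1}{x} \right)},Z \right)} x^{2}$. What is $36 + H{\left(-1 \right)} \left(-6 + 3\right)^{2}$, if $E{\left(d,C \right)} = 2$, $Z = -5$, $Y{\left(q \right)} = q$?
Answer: $54$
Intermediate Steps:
$H{\left(x \right)} = 2 x^{2}$
$36 + H{\left(-1 \right)} \left(-6 + 3\right)^{2} = 36 + 2 \left(-1\right)^{2} \left(-6 + 3\right)^{2} = 36 + 2 \cdot 1 \left(-3\right)^{2} = 36 + 2 \cdot 9 = 36 + 18 = 54$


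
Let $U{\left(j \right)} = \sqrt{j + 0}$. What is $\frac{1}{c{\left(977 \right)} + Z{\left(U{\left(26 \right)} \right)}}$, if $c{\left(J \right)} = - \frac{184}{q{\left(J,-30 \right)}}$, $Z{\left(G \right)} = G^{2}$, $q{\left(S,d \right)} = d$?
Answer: $\frac{15}{482} \approx 0.03112$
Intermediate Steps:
$U{\left(j \right)} = \sqrt{j}$
$c{\left(J \right)} = \frac{92}{15}$ ($c{\left(J \right)} = - \frac{184}{-30} = \left(-184\right) \left(- \frac{1}{30}\right) = \frac{92}{15}$)
$\frac{1}{c{\left(977 \right)} + Z{\left(U{\left(26 \right)} \right)}} = \frac{1}{\frac{92}{15} + \left(\sqrt{26}\right)^{2}} = \frac{1}{\frac{92}{15} + 26} = \frac{1}{\frac{482}{15}} = \frac{15}{482}$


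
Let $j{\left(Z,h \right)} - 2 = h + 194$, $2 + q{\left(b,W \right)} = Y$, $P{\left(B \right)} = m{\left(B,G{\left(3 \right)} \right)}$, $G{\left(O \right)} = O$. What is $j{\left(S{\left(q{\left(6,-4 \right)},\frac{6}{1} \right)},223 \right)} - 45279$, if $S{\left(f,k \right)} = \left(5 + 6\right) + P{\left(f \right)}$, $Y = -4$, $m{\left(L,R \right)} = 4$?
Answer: $-44860$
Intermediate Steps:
$P{\left(B \right)} = 4$
$q{\left(b,W \right)} = -6$ ($q{\left(b,W \right)} = -2 - 4 = -6$)
$S{\left(f,k \right)} = 15$ ($S{\left(f,k \right)} = \left(5 + 6\right) + 4 = 11 + 4 = 15$)
$j{\left(Z,h \right)} = 196 + h$ ($j{\left(Z,h \right)} = 2 + \left(h + 194\right) = 2 + \left(194 + h\right) = 196 + h$)
$j{\left(S{\left(q{\left(6,-4 \right)},\frac{6}{1} \right)},223 \right)} - 45279 = \left(196 + 223\right) - 45279 = 419 - 45279 = -44860$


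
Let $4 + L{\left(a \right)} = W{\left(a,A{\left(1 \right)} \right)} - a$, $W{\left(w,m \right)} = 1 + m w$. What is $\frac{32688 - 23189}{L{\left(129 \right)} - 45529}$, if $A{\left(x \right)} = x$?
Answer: $- \frac{9499}{45532} \approx -0.20862$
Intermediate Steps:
$L{\left(a \right)} = -3$ ($L{\left(a \right)} = -4 + \left(\left(1 + 1 a\right) - a\right) = -4 + \left(\left(1 + a\right) - a\right) = -4 + 1 = -3$)
$\frac{32688 - 23189}{L{\left(129 \right)} - 45529} = \frac{32688 - 23189}{-3 - 45529} = \frac{9499}{-45532} = 9499 \left(- \frac{1}{45532}\right) = - \frac{9499}{45532}$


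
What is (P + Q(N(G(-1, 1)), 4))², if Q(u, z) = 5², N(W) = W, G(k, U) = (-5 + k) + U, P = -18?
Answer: 49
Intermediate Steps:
G(k, U) = -5 + U + k
Q(u, z) = 25
(P + Q(N(G(-1, 1)), 4))² = (-18 + 25)² = 7² = 49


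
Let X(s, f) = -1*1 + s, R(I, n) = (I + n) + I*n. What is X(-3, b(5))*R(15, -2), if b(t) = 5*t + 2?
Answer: 68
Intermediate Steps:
R(I, n) = I + n + I*n
b(t) = 2 + 5*t
X(s, f) = -1 + s
X(-3, b(5))*R(15, -2) = (-1 - 3)*(15 - 2 + 15*(-2)) = -4*(15 - 2 - 30) = -4*(-17) = 68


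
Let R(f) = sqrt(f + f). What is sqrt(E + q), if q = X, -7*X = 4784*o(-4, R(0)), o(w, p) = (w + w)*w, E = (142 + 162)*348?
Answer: 8*sqrt(64253)/7 ≈ 289.69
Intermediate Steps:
R(f) = sqrt(2)*sqrt(f) (R(f) = sqrt(2*f) = sqrt(2)*sqrt(f))
E = 105792 (E = 304*348 = 105792)
o(w, p) = 2*w**2 (o(w, p) = (2*w)*w = 2*w**2)
X = -153088/7 (X = -4784*2*(-4)**2/7 = -4784*2*16/7 = -4784*32/7 = -1/7*153088 = -153088/7 ≈ -21870.)
q = -153088/7 ≈ -21870.
sqrt(E + q) = sqrt(105792 - 153088/7) = sqrt(587456/7) = 8*sqrt(64253)/7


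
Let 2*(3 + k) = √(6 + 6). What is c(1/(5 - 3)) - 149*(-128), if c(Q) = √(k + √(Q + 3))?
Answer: 19072 + √(-12 + 2*√14 + 4*√3)/2 ≈ 19073.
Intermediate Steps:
k = -3 + √3 (k = -3 + √(6 + 6)/2 = -3 + √12/2 = -3 + (2*√3)/2 = -3 + √3 ≈ -1.2680)
c(Q) = √(-3 + √3 + √(3 + Q)) (c(Q) = √((-3 + √3) + √(Q + 3)) = √((-3 + √3) + √(3 + Q)) = √(-3 + √3 + √(3 + Q)))
c(1/(5 - 3)) - 149*(-128) = √(-3 + √3 + √(3 + 1/(5 - 3))) - 149*(-128) = √(-3 + √3 + √(3 + 1/2)) + 19072 = √(-3 + √3 + √(3 + ½)) + 19072 = √(-3 + √3 + √(7/2)) + 19072 = √(-3 + √3 + √14/2) + 19072 = 19072 + √(-3 + √3 + √14/2)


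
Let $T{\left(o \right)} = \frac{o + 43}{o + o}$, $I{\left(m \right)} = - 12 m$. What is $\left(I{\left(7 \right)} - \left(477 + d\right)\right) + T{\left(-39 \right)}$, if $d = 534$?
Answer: $- \frac{42707}{39} \approx -1095.1$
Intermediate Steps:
$T{\left(o \right)} = \frac{43 + o}{2 o}$
$\left(I{\left(7 \right)} - \left(477 + d\right)\right) + T{\left(-39 \right)} = \left(\left(-12\right) 7 - 1011\right) + \frac{43 - 39}{2 \left(-39\right)} = \left(-84 - 1011\right) + \frac{1}{2} \left(- \frac{1}{39}\right) 4 = \left(-84 - 1011\right) - \frac{2}{39} = -1095 - \frac{2}{39} = - \frac{42707}{39}$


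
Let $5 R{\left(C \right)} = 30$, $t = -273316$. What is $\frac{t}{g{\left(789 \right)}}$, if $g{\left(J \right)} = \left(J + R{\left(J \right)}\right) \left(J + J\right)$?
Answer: $- \frac{136658}{627255} \approx -0.21787$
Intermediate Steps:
$R{\left(C \right)} = 6$ ($R{\left(C \right)} = \frac{1}{5} \cdot 30 = 6$)
$g{\left(J \right)} = 2 J \left(6 + J\right)$ ($g{\left(J \right)} = \left(J + 6\right) \left(J + J\right) = \left(6 + J\right) 2 J = 2 J \left(6 + J\right)$)
$\frac{t}{g{\left(789 \right)}} = - \frac{273316}{2 \cdot 789 \left(6 + 789\right)} = - \frac{273316}{2 \cdot 789 \cdot 795} = - \frac{273316}{1254510} = \left(-273316\right) \frac{1}{1254510} = - \frac{136658}{627255}$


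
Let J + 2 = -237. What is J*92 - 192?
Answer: -22180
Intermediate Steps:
J = -239 (J = -2 - 237 = -239)
J*92 - 192 = -239*92 - 192 = -21988 - 192 = -22180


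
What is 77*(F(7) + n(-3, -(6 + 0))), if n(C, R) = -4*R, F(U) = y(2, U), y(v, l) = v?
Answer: 2002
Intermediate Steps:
F(U) = 2
77*(F(7) + n(-3, -(6 + 0))) = 77*(2 - (-4)*(6 + 0)) = 77*(2 - (-4)*6) = 77*(2 - 4*(-6)) = 77*(2 + 24) = 77*26 = 2002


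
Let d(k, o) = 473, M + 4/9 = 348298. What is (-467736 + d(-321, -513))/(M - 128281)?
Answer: -4205367/1980149 ≈ -2.1238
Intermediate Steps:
M = 3134678/9 (M = -4/9 + 348298 = 3134678/9 ≈ 3.4830e+5)
(-467736 + d(-321, -513))/(M - 128281) = (-467736 + 473)/(3134678/9 - 128281) = -467263/1980149/9 = -467263*9/1980149 = -4205367/1980149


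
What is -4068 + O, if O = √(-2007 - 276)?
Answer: -4068 + I*√2283 ≈ -4068.0 + 47.781*I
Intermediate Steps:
O = I*√2283 (O = √(-2283) = I*√2283 ≈ 47.781*I)
-4068 + O = -4068 + I*√2283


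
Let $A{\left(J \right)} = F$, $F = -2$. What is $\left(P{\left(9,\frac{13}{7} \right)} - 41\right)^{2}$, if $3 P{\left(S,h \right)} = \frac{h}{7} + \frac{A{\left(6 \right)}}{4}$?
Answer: $\frac{145853929}{86436} \approx 1687.4$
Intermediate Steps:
$A{\left(J \right)} = -2$
$P{\left(S,h \right)} = - \frac{1}{6} + \frac{h}{21}$ ($P{\left(S,h \right)} = \frac{\frac{h}{7} - \frac{2}{4}}{3} = \frac{h \frac{1}{7} - \frac{1}{2}}{3} = \frac{\frac{h}{7} - \frac{1}{2}}{3} = \frac{- \frac{1}{2} + \frac{h}{7}}{3} = - \frac{1}{6} + \frac{h}{21}$)
$\left(P{\left(9,\frac{13}{7} \right)} - 41\right)^{2} = \left(\left(- \frac{1}{6} + \frac{13 \cdot \frac{1}{7}}{21}\right) - 41\right)^{2} = \left(\left(- \frac{1}{6} + \frac{1}{21} \cdot \frac{13}{7}\right) - 41\right)^{2} = \left(\left(- \frac{1}{6} + \frac{13}{147}\right) - 41\right)^{2} = \left(- \frac{23}{294} - 41\right)^{2} = \left(- \frac{12077}{294}\right)^{2} = \frac{145853929}{86436}$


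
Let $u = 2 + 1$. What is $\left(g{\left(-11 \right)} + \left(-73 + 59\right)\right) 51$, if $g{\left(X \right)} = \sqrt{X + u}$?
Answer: $-714 + 102 i \sqrt{2} \approx -714.0 + 144.25 i$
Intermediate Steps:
$u = 3$
$g{\left(X \right)} = \sqrt{3 + X}$ ($g{\left(X \right)} = \sqrt{X + 3} = \sqrt{3 + X}$)
$\left(g{\left(-11 \right)} + \left(-73 + 59\right)\right) 51 = \left(\sqrt{3 - 11} + \left(-73 + 59\right)\right) 51 = \left(\sqrt{-8} - 14\right) 51 = \left(2 i \sqrt{2} - 14\right) 51 = \left(-14 + 2 i \sqrt{2}\right) 51 = -714 + 102 i \sqrt{2}$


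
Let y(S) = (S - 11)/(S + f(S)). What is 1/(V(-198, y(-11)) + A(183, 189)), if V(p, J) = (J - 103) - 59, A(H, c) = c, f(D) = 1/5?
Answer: 27/784 ≈ 0.034439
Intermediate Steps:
f(D) = 1/5
y(S) = (-11 + S)/(1/5 + S) (y(S) = (S - 11)/(S + 1/5) = (-11 + S)/(1/5 + S))
V(p, J) = -162 + J (V(p, J) = (-103 + J) - 59 = -162 + J)
1/(V(-198, y(-11)) + A(183, 189)) = 1/((-162 + 5*(-11 - 11)/(1 + 5*(-11))) + 189) = 1/((-162 + 5*(-22)/(1 - 55)) + 189) = 1/((-162 + 5*(-22)/(-54)) + 189) = 1/((-162 + 5*(-1/54)*(-22)) + 189) = 1/((-162 + 55/27) + 189) = 1/(-4319/27 + 189) = 1/(784/27) = 27/784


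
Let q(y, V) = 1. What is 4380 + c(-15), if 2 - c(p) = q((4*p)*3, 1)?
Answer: 4381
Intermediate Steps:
c(p) = 1 (c(p) = 2 - 1*1 = 2 - 1 = 1)
4380 + c(-15) = 4380 + 1 = 4381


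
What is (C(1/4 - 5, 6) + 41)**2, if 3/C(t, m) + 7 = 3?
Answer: 25921/16 ≈ 1620.1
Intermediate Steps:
C(t, m) = -3/4 (C(t, m) = 3/(-7 + 3) = 3/(-4) = 3*(-1/4) = -3/4)
(C(1/4 - 5, 6) + 41)**2 = (-3/4 + 41)**2 = (161/4)**2 = 25921/16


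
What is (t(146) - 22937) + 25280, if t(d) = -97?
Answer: 2246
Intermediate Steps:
(t(146) - 22937) + 25280 = (-97 - 22937) + 25280 = -23034 + 25280 = 2246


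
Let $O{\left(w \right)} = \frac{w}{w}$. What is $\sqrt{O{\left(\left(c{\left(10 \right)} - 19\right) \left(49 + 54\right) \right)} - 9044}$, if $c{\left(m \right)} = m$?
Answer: $i \sqrt{9043} \approx 95.095 i$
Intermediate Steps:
$O{\left(w \right)} = 1$
$\sqrt{O{\left(\left(c{\left(10 \right)} - 19\right) \left(49 + 54\right) \right)} - 9044} = \sqrt{1 - 9044} = \sqrt{-9043} = i \sqrt{9043}$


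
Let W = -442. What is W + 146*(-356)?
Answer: -52418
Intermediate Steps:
W + 146*(-356) = -442 + 146*(-356) = -442 - 51976 = -52418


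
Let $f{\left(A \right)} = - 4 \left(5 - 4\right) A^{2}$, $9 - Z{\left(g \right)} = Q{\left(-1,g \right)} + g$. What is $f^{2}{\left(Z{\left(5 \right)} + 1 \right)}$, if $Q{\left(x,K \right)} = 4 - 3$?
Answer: $4096$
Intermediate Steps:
$Q{\left(x,K \right)} = 1$
$Z{\left(g \right)} = 8 - g$ ($Z{\left(g \right)} = 9 - \left(1 + g\right) = 8 - g$)
$f{\left(A \right)} = - 4 A^{2}$ ($f{\left(A \right)} = \left(-4\right) 1 A^{2} = - 4 A^{2}$)
$f^{2}{\left(Z{\left(5 \right)} + 1 \right)} = \left(- 4 \left(\left(8 - 5\right) + 1\right)^{2}\right)^{2} = \left(- 4 \left(3 + 1\right)^{2}\right)^{2} = \left(- 4 \cdot 4^{2}\right)^{2} = \left(\left(-4\right) 16\right)^{2} = \left(-64\right)^{2} = 4096$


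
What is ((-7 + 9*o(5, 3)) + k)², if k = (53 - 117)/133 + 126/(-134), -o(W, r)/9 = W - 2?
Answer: 5019468333889/79405921 ≈ 63213.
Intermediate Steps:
o(W, r) = 18 - 9*W (o(W, r) = -9*(W - 2) = -9*(-2 + W) = 18 - 9*W)
k = -12667/8911 (k = -64*1/133 + 126*(-1/134) = -64/133 - 63/67 = -12667/8911 ≈ -1.4215)
((-7 + 9*o(5, 3)) + k)² = ((-7 + 9*(18 - 9*5)) - 12667/8911)² = ((-7 + 9*(18 - 45)) - 12667/8911)² = ((-7 + 9*(-27)) - 12667/8911)² = ((-7 - 243) - 12667/8911)² = (-250 - 12667/8911)² = (-2240417/8911)² = 5019468333889/79405921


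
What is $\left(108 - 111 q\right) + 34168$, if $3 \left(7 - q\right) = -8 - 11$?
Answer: $32796$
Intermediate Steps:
$q = \frac{40}{3}$ ($q = 7 - \frac{-8 - 11}{3} = 7 - - \frac{19}{3} = 7 + \frac{19}{3} = \frac{40}{3} \approx 13.333$)
$\left(108 - 111 q\right) + 34168 = \left(108 - 1480\right) + 34168 = -1372 + 34168 = 32796$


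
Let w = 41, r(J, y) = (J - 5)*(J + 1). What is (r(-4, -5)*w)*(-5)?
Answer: -5535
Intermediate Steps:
r(J, y) = (1 + J)*(-5 + J) (r(J, y) = (-5 + J)*(1 + J) = (1 + J)*(-5 + J))
(r(-4, -5)*w)*(-5) = ((-5 + (-4)**2 - 4*(-4))*41)*(-5) = ((-5 + 16 + 16)*41)*(-5) = (27*41)*(-5) = 1107*(-5) = -5535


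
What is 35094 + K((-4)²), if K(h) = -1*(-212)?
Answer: 35306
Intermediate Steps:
K(h) = 212
35094 + K((-4)²) = 35094 + 212 = 35306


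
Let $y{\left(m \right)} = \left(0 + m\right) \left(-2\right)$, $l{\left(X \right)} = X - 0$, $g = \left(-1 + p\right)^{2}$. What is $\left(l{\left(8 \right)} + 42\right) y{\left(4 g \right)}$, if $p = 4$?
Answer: $-3600$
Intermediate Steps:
$g = 9$ ($g = \left(-1 + 4\right)^{2} = 3^{2} = 9$)
$l{\left(X \right)} = X$ ($l{\left(X \right)} = X + 0 = X$)
$y{\left(m \right)} = - 2 m$ ($y{\left(m \right)} = m \left(-2\right) = - 2 m$)
$\left(l{\left(8 \right)} + 42\right) y{\left(4 g \right)} = \left(8 + 42\right) \left(- 2 \cdot 4 \cdot 9\right) = 50 \left(\left(-2\right) 36\right) = 50 \left(-72\right) = -3600$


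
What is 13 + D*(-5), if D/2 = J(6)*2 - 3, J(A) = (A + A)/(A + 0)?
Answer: 3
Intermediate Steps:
J(A) = 2 (J(A) = (2*A)/A = 2)
D = 2 (D = 2*(2*2 - 3) = 2*(4 - 3) = 2*1 = 2)
13 + D*(-5) = 13 + 2*(-5) = 13 - 10 = 3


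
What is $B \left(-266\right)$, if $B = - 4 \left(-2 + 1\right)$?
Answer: $-1064$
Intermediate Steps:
$B = 4$ ($B = \left(-4\right) \left(-1\right) = 4$)
$B \left(-266\right) = 4 \left(-266\right) = -1064$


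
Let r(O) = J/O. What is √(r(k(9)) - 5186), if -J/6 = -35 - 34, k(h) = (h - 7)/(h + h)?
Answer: 2*I*√365 ≈ 38.21*I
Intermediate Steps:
k(h) = (-7 + h)/(2*h) (k(h) = (-7 + h)/((2*h)) = (-7 + h)*(1/(2*h)) = (-7 + h)/(2*h))
J = 414 (J = -6*(-35 - 34) = -6*(-69) = 414)
r(O) = 414/O
√(r(k(9)) - 5186) = √(414/(((½)*(-7 + 9)/9)) - 5186) = √(414/(((½)*(⅑)*2)) - 5186) = √(414/(⅑) - 5186) = √(414*9 - 5186) = √(3726 - 5186) = √(-1460) = 2*I*√365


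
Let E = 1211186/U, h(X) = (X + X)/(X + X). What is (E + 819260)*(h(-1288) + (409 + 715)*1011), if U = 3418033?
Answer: 3182116235314445590/3418033 ≈ 9.3098e+11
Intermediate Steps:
h(X) = 1 (h(X) = (2*X)/((2*X)) = (2*X)*(1/(2*X)) = 1)
E = 1211186/3418033 ≈ 0.35435
(E + 819260)*(h(-1288) + (409 + 715)*1011) = (1211186/3418033 + 819260)*(1 + (409 + 715)*1011) = 2800258926766*(1 + 1124*1011)/3418033 = 2800258926766*(1 + 1136364)/3418033 = (2800258926766/3418033)*1136365 = 3182116235314445590/3418033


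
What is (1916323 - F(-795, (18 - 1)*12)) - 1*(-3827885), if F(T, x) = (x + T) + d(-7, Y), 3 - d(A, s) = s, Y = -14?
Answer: 5744782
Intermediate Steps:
d(A, s) = 3 - s
F(T, x) = 17 + T + x (F(T, x) = (x + T) + (3 - 1*(-14)) = (T + x) + (3 + 14) = (T + x) + 17 = 17 + T + x)
(1916323 - F(-795, (18 - 1)*12)) - 1*(-3827885) = (1916323 - (17 - 795 + (18 - 1)*12)) - 1*(-3827885) = (1916323 - (17 - 795 + 17*12)) + 3827885 = (1916323 - (17 - 795 + 204)) + 3827885 = (1916323 - 1*(-574)) + 3827885 = (1916323 + 574) + 3827885 = 1916897 + 3827885 = 5744782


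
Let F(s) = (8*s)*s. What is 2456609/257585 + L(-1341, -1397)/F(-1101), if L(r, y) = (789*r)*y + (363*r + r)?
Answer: 44936939705193/277550928520 ≈ 161.91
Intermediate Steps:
L(r, y) = 364*r + 789*r*y (L(r, y) = 789*r*y + 364*r = 364*r + 789*r*y)
F(s) = 8*s²
2456609/257585 + L(-1341, -1397)/F(-1101) = 2456609/257585 + (-1341*(364 + 789*(-1397)))/((8*(-1101)²)) = 2456609*(1/257585) + (-1341*(364 - 1102233))/((8*1212201)) = 2456609/257585 - 1341*(-1101869)/9697608 = 2456609/257585 + 1477606329*(1/9697608) = 2456609/257585 + 164178481/1077512 = 44936939705193/277550928520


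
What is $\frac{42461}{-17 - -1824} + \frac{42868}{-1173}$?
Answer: $- \frac{27655723}{2119611} \approx -13.048$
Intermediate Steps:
$\frac{42461}{-17 - -1824} + \frac{42868}{-1173} = \frac{42461}{-17 + 1824} + 42868 \left(- \frac{1}{1173}\right) = \frac{42461}{1807} - \frac{42868}{1173} = - \frac{27655723}{2119611}$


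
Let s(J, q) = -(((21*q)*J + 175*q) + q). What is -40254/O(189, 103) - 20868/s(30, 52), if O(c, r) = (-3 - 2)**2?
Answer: -421650987/261950 ≈ -1609.7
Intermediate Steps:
s(J, q) = -176*q - 21*J*q (s(J, q) = -((21*J*q + 175*q) + q) = -((175*q + 21*J*q) + q) = -(176*q + 21*J*q) = -176*q - 21*J*q)
O(c, r) = 25 (O(c, r) = (-5)**2 = 25)
-40254/O(189, 103) - 20868/s(30, 52) = -40254/25 - 20868*(-1/(52*(176 + 21*30))) = -40254*1/25 - 20868*(-1/(52*(176 + 630))) = -40254/25 - 20868/((-1*52*806)) = -40254/25 - 20868/(-41912) = -40254/25 - 20868*(-1/41912) = -40254/25 + 5217/10478 = -421650987/261950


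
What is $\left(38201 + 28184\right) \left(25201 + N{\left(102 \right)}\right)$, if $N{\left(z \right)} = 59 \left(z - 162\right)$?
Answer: $1437965485$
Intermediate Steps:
$N{\left(z \right)} = -9558 + 59 z$ ($N{\left(z \right)} = 59 \left(-162 + z\right) = -9558 + 59 z$)
$\left(38201 + 28184\right) \left(25201 + N{\left(102 \right)}\right) = \left(38201 + 28184\right) \left(25201 + \left(-9558 + 59 \cdot 102\right)\right) = 66385 \left(25201 + \left(-9558 + 6018\right)\right) = 66385 \left(25201 - 3540\right) = 66385 \cdot 21661 = 1437965485$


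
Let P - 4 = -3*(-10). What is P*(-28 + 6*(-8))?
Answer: -2584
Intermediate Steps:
P = 34 (P = 4 - 3*(-10) = 4 + 30 = 34)
P*(-28 + 6*(-8)) = 34*(-28 + 6*(-8)) = 34*(-28 - 48) = 34*(-76) = -2584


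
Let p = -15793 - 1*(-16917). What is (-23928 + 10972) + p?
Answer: -11832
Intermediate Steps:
p = 1124 (p = -15793 + 16917 = 1124)
(-23928 + 10972) + p = (-23928 + 10972) + 1124 = -12956 + 1124 = -11832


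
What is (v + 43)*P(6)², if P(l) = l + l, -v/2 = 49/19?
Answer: 103536/19 ≈ 5449.3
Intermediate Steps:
v = -98/19 ≈ -5.1579
P(l) = 2*l
(v + 43)*P(6)² = (-98/19 + 43)*(2*6)² = (719/19)*12² = (719/19)*144 = 103536/19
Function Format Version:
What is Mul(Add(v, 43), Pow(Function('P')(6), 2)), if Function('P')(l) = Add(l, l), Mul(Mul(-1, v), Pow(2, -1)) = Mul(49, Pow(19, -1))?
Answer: Rational(103536, 19) ≈ 5449.3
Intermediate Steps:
v = Rational(-98, 19) (v = Mul(-2, Mul(49, Pow(19, -1))) = Mul(-2, Mul(49, Rational(1, 19))) = Mul(-2, Rational(49, 19)) = Rational(-98, 19) ≈ -5.1579)
Function('P')(l) = Mul(2, l)
Mul(Add(v, 43), Pow(Function('P')(6), 2)) = Mul(Add(Rational(-98, 19), 43), Pow(Mul(2, 6), 2)) = Mul(Rational(719, 19), Pow(12, 2)) = Mul(Rational(719, 19), 144) = Rational(103536, 19)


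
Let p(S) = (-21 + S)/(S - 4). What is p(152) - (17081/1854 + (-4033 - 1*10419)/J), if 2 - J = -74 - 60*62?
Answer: -588597445/130199004 ≈ -4.5208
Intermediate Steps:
J = 3796 (J = 2 - (-74 - 60*62) = 2 - (-74 - 3720) = 2 - 1*(-3794) = 2 + 3794 = 3796)
p(S) = (-21 + S)/(-4 + S)
p(152) - (17081/1854 + (-4033 - 1*10419)/J) = (-21 + 152)/(-4 + 152) - (17081/1854 + (-4033 - 1*10419)/3796) = 131/148 - (17081*(1/1854) + (-4033 - 10419)*(1/3796)) = (1/148)*131 - (17081/1854 - 14452*1/3796) = 131/148 - (17081/1854 - 3613/949) = 131/148 - 1*9511367/1759446 = 131/148 - 9511367/1759446 = -588597445/130199004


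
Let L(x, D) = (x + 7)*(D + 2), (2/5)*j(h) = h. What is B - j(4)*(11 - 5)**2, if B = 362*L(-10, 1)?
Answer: -3618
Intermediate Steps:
j(h) = 5*h/2
L(x, D) = (2 + D)*(7 + x) (L(x, D) = (7 + x)*(2 + D) = (2 + D)*(7 + x))
B = -3258 (B = 362*(14 + 2*(-10) + 7*1 + 1*(-10)) = 362*(14 - 20 + 7 - 10) = 362*(-9) = -3258)
B - j(4)*(11 - 5)**2 = -3258 - (5/2)*4*(11 - 5)**2 = -3258 - 10*6**2 = -3258 - 10*36 = -3258 - 1*360 = -3258 - 360 = -3618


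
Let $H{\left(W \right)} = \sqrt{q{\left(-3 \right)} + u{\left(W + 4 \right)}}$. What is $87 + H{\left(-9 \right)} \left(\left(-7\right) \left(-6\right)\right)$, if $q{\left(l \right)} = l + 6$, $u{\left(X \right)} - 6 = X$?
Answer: $171$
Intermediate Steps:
$u{\left(X \right)} = 6 + X$
$q{\left(l \right)} = 6 + l$
$H{\left(W \right)} = \sqrt{13 + W}$ ($H{\left(W \right)} = \sqrt{\left(6 - 3\right) + \left(6 + \left(W + 4\right)\right)} = \sqrt{3 + \left(6 + \left(4 + W\right)\right)} = \sqrt{3 + \left(10 + W\right)} = \sqrt{13 + W}$)
$87 + H{\left(-9 \right)} \left(\left(-7\right) \left(-6\right)\right) = 87 + \sqrt{13 - 9} \left(\left(-7\right) \left(-6\right)\right) = 87 + \sqrt{4} \cdot 42 = 87 + 2 \cdot 42 = 87 + 84 = 171$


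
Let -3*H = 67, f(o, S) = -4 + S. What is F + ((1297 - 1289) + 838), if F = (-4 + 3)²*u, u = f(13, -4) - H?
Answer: 2581/3 ≈ 860.33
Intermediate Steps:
H = -67/3 (H = -⅓*67 = -67/3 ≈ -22.333)
u = 43/3 (u = (-4 - 4) - 1*(-67/3) = -8 + 67/3 = 43/3 ≈ 14.333)
F = 43/3 (F = (-4 + 3)²*(43/3) = (-1)²*(43/3) = 1*(43/3) = 43/3 ≈ 14.333)
F + ((1297 - 1289) + 838) = 43/3 + ((1297 - 1289) + 838) = 43/3 + (8 + 838) = 43/3 + 846 = 2581/3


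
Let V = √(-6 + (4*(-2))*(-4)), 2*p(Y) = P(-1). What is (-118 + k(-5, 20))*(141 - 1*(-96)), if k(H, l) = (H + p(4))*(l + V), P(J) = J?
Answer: -54036 - 2607*√26/2 ≈ -60683.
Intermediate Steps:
p(Y) = -½ (p(Y) = (½)*(-1) = -½)
V = √26 (V = √(-6 - 8*(-4)) = √(-6 + 32) = √26 ≈ 5.0990)
k(H, l) = (-½ + H)*(l + √26) (k(H, l) = (H - ½)*(l + √26) = (-½ + H)*(l + √26))
(-118 + k(-5, 20))*(141 - 1*(-96)) = (-118 + (-½*20 - √26/2 - 5*20 - 5*√26))*(141 - 1*(-96)) = (-118 + (-10 - √26/2 - 100 - 5*√26))*(141 + 96) = (-118 + (-110 - 11*√26/2))*237 = (-228 - 11*√26/2)*237 = -54036 - 2607*√26/2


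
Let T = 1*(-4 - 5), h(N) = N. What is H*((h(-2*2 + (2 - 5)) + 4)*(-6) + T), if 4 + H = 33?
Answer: 261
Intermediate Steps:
H = 29 (H = -4 + 33 = 29)
T = -9 (T = 1*(-9) = -9)
H*((h(-2*2 + (2 - 5)) + 4)*(-6) + T) = 29*(((-2*2 + (2 - 5)) + 4)*(-6) - 9) = 29*(((-4 - 3) + 4)*(-6) - 9) = 29*((-7 + 4)*(-6) - 9) = 29*(-3*(-6) - 9) = 29*(18 - 9) = 29*9 = 261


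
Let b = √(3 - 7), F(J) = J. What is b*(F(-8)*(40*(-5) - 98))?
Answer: 4768*I ≈ 4768.0*I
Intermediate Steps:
b = 2*I (b = √(-4) = 2*I ≈ 2.0*I)
b*(F(-8)*(40*(-5) - 98)) = (2*I)*(-8*(40*(-5) - 98)) = (2*I)*(-8*(-200 - 98)) = (2*I)*(-8*(-298)) = (2*I)*2384 = 4768*I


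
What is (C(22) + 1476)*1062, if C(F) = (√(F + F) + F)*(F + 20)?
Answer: 2548800 + 89208*√11 ≈ 2.8447e+6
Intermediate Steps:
C(F) = (20 + F)*(F + √2*√F) (C(F) = (√(2*F) + F)*(20 + F) = (√2*√F + F)*(20 + F) = (F + √2*√F)*(20 + F) = (20 + F)*(F + √2*√F))
(C(22) + 1476)*1062 = ((22² + 20*22 + √2*22^(3/2) + 20*√2*√22) + 1476)*1062 = ((484 + 440 + √2*(22*√22) + 40*√11) + 1476)*1062 = ((484 + 440 + 44*√11 + 40*√11) + 1476)*1062 = ((924 + 84*√11) + 1476)*1062 = (2400 + 84*√11)*1062 = 2548800 + 89208*√11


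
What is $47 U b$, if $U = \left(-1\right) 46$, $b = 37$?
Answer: $-79994$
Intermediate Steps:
$U = -46$
$47 U b = 47 \left(-46\right) 37 = \left(-2162\right) 37 = -79994$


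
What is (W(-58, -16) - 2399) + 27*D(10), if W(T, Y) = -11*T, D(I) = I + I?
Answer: -1221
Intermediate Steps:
D(I) = 2*I
(W(-58, -16) - 2399) + 27*D(10) = (-11*(-58) - 2399) + 27*(2*10) = (638 - 2399) + 27*20 = -1761 + 540 = -1221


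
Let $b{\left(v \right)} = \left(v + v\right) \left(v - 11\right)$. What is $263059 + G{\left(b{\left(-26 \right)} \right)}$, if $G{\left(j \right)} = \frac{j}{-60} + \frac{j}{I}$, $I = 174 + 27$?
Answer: $\frac{264351688}{1005} \approx 2.6304 \cdot 10^{5}$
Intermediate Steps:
$I = 201$
$b{\left(v \right)} = 2 v \left(-11 + v\right)$
$G{\left(j \right)} = - \frac{47 j}{4020}$ ($G{\left(j \right)} = \frac{j}{-60} + \frac{j}{201} = j \left(- \frac{1}{60}\right) + j \frac{1}{201} = - \frac{j}{60} + \frac{j}{201} = - \frac{47 j}{4020}$)
$263059 + G{\left(b{\left(-26 \right)} \right)} = 263059 - \frac{47 \cdot 2 \left(-26\right) \left(-11 - 26\right)}{4020} = 263059 - \frac{47 \cdot 2 \left(-26\right) \left(-37\right)}{4020} = 263059 - \frac{22607}{1005} = \frac{264351688}{1005}$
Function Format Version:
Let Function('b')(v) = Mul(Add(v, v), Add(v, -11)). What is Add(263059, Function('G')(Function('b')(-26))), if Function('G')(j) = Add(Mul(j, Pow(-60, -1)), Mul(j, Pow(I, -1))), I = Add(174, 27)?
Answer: Rational(264351688, 1005) ≈ 2.6304e+5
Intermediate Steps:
I = 201
Function('b')(v) = Mul(2, v, Add(-11, v)) (Function('b')(v) = Mul(Mul(2, v), Add(-11, v)) = Mul(2, v, Add(-11, v)))
Function('G')(j) = Mul(Rational(-47, 4020), j) (Function('G')(j) = Add(Mul(j, Pow(-60, -1)), Mul(j, Pow(201, -1))) = Add(Mul(j, Rational(-1, 60)), Mul(j, Rational(1, 201))) = Add(Mul(Rational(-1, 60), j), Mul(Rational(1, 201), j)) = Mul(Rational(-47, 4020), j))
Add(263059, Function('G')(Function('b')(-26))) = Add(263059, Mul(Rational(-47, 4020), Mul(2, -26, Add(-11, -26)))) = Add(263059, Mul(Rational(-47, 4020), Mul(2, -26, -37))) = Add(263059, Mul(Rational(-47, 4020), 1924)) = Add(263059, Rational(-22607, 1005)) = Rational(264351688, 1005)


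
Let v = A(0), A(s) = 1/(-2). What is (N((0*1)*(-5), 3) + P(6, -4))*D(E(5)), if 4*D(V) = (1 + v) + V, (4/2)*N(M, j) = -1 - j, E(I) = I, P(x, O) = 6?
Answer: 11/2 ≈ 5.5000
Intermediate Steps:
A(s) = -½
v = -½ ≈ -0.50000
N(M, j) = -½ - j/2 (N(M, j) = (-1 - j)/2 = -½ - j/2)
D(V) = ⅛ + V/4 (D(V) = ((1 - ½) + V)/4 = (½ + V)/4 = ⅛ + V/4)
(N((0*1)*(-5), 3) + P(6, -4))*D(E(5)) = ((-½ - ½*3) + 6)*(⅛ + (¼)*5) = ((-½ - 3/2) + 6)*(⅛ + 5/4) = (-2 + 6)*(11/8) = 4*(11/8) = 11/2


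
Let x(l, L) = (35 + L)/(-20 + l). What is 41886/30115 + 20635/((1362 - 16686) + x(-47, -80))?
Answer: 1367463743/30917956245 ≈ 0.044229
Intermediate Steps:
x(l, L) = (35 + L)/(-20 + l)
41886/30115 + 20635/((1362 - 16686) + x(-47, -80)) = 41886/30115 + 20635/((1362 - 16686) + (35 - 80)/(-20 - 47)) = 41886*(1/30115) + 20635/(-15324 - 45/(-67)) = 41886/30115 + 20635/(-15324 - 1/67*(-45)) = 41886/30115 + 20635/(-15324 + 45/67) = 41886/30115 + 20635/(-1026663/67) = 41886/30115 + 20635*(-67/1026663) = 41886/30115 - 1382545/1026663 = 1367463743/30917956245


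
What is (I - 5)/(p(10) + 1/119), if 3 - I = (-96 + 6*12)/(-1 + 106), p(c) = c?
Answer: -1054/5955 ≈ -0.17699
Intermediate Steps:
I = 113/35 (I = 3 - (-96 + 6*12)/(-1 + 106) = 3 - (-96 + 72)/105 = 3 - (-24)/105 = 3 - 1*(-8/35) = 3 + 8/35 = 113/35 ≈ 3.2286)
(I - 5)/(p(10) + 1/119) = (113/35 - 5)/(10 + 1/119) = -62/(35*(10 + 1/119)) = -62/(35*1191/119) = -62/35*119/1191 = -1054/5955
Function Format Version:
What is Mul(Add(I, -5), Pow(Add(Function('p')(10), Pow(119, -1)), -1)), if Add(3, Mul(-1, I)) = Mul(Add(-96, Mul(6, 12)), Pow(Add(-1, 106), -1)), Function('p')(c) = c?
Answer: Rational(-1054, 5955) ≈ -0.17699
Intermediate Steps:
I = Rational(113, 35) (I = Add(3, Mul(-1, Mul(Add(-96, Mul(6, 12)), Pow(Add(-1, 106), -1)))) = Add(3, Mul(-1, Mul(Add(-96, 72), Pow(105, -1)))) = Add(3, Mul(-1, Mul(-24, Rational(1, 105)))) = Add(3, Mul(-1, Rational(-8, 35))) = Add(3, Rational(8, 35)) = Rational(113, 35) ≈ 3.2286)
Mul(Add(I, -5), Pow(Add(Function('p')(10), Pow(119, -1)), -1)) = Mul(Add(Rational(113, 35), -5), Pow(Add(10, Pow(119, -1)), -1)) = Mul(Rational(-62, 35), Pow(Add(10, Rational(1, 119)), -1)) = Mul(Rational(-62, 35), Pow(Rational(1191, 119), -1)) = Mul(Rational(-62, 35), Rational(119, 1191)) = Rational(-1054, 5955)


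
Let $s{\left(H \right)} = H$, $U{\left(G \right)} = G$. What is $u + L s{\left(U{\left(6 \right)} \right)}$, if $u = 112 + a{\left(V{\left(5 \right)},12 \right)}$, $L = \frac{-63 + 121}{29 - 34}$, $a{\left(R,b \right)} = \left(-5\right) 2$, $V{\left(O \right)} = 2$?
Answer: $\frac{162}{5} \approx 32.4$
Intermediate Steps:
$a{\left(R,b \right)} = -10$
$L = - \frac{58}{5}$ ($L = \frac{58}{-5} = 58 \left(- \frac{1}{5}\right) = - \frac{58}{5} \approx -11.6$)
$u = 102$ ($u = 112 - 10 = 102$)
$u + L s{\left(U{\left(6 \right)} \right)} = 102 - \frac{348}{5} = \frac{162}{5}$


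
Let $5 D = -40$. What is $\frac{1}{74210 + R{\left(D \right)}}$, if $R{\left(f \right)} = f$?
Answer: $\frac{1}{74202} \approx 1.3477 \cdot 10^{-5}$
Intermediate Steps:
$D = -8$ ($D = \frac{1}{5} \left(-40\right) = -8$)
$\frac{1}{74210 + R{\left(D \right)}} = \frac{1}{74210 - 8} = \frac{1}{74202}$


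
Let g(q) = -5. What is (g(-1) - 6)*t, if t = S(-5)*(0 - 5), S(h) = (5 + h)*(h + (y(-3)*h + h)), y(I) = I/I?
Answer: 0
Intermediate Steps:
y(I) = 1
S(h) = 3*h*(5 + h) (S(h) = (5 + h)*(h + (1*h + h)) = (5 + h)*(h + (h + h)) = (5 + h)*(h + 2*h) = (5 + h)*(3*h) = 3*h*(5 + h))
t = 0 (t = (3*(-5)*(5 - 5))*(0 - 5) = (3*(-5)*0)*(-5) = 0*(-5) = 0)
(g(-1) - 6)*t = (-5 - 6)*0 = -11*0 = 0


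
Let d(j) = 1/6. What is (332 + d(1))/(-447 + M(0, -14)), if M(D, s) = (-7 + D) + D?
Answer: -1993/2724 ≈ -0.73164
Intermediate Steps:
d(j) = 1/6
M(D, s) = -7 + 2*D
(332 + d(1))/(-447 + M(0, -14)) = (332 + 1/6)/(-447 + (-7 + 2*0)) = 1993/(6*(-447 + (-7 + 0))) = 1993/(6*(-447 - 7)) = (1993/6)/(-454) = (1993/6)*(-1/454) = -1993/2724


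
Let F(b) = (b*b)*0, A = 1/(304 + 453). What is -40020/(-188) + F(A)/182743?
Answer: 10005/47 ≈ 212.87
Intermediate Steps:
A = 1/757 ≈ 0.0013210
F(b) = 0 (F(b) = b²*0 = 0)
-40020/(-188) + F(A)/182743 = -40020/(-188) + 0/182743 = -40020*(-1/188) + 0*(1/182743) = 10005/47 + 0 = 10005/47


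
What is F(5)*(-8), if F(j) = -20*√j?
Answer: 160*√5 ≈ 357.77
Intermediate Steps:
F(5)*(-8) = -20*√5*(-8) = 160*√5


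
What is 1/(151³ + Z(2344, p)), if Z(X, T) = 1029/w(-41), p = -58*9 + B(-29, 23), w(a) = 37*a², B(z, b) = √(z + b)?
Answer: 62197/214141224376 ≈ 2.9045e-7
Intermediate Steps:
B(z, b) = √(b + z)
p = -522 + I*√6 (p = -58*9 + √(23 - 29) = -522 + √(-6) = -522 + I*√6 ≈ -522.0 + 2.4495*I)
Z(X, T) = 1029/62197 (Z(X, T) = 1029/((37*(-41)²)) = 1029/((37*1681)) = 1029/62197)
1/(151³ + Z(2344, p)) = 1/(151³ + 1029/62197) = 1/(3442951 + 1029/62197) = 1/(214141224376/62197) = 62197/214141224376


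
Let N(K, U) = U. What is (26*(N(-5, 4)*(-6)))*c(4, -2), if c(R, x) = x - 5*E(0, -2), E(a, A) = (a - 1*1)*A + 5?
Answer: 23088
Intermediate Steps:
E(a, A) = 5 + A*(-1 + a) (E(a, A) = (a - 1)*A + 5 = (-1 + a)*A + 5 = A*(-1 + a) + 5 = 5 + A*(-1 + a))
c(R, x) = -35 + x (c(R, x) = x - 5*(5 - 1*(-2) - 2*0) = x - 5*(5 + 2 + 0) = x - 5*7 = x - 35 = -35 + x)
(26*(N(-5, 4)*(-6)))*c(4, -2) = (26*(4*(-6)))*(-35 - 2) = (26*(-24))*(-37) = -624*(-37) = 23088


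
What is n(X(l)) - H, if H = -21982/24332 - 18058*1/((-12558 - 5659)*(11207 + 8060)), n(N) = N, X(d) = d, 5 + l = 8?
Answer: 16667799052543/4270107099874 ≈ 3.9034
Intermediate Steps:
l = 3 (l = -5 + 8 = 3)
H = -3857477752921/4270107099874 (H = -21982*1/24332 - 18058/((-18217*19267)) = -10991/12166 - 18058/(-350986939) = -10991/12166 - 18058*(-1/350986939) = -10991/12166 + 18058/350986939 = -3857477752921/4270107099874 ≈ -0.90337)
n(X(l)) - H = 3 - 1*(-3857477752921/4270107099874) = 3 + 3857477752921/4270107099874 = 16667799052543/4270107099874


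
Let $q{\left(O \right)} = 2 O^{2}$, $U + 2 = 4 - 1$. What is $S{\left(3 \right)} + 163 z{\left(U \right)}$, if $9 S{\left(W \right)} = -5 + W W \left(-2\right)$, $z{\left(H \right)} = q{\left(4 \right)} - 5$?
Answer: $\frac{39586}{9} \approx 4398.4$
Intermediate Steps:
$U = 1$ ($U = -2 + \left(4 - 1\right) = -2 + 3 = 1$)
$z{\left(H \right)} = 27$ ($z{\left(H \right)} = 2 \cdot 4^{2} - 5 = 2 \cdot 16 - 5 = 32 - 5 = 27$)
$S{\left(W \right)} = - \frac{5}{9} - \frac{2 W^{2}}{9}$ ($S{\left(W \right)} = \frac{-5 + W W \left(-2\right)}{9} = \frac{-5 + W \left(- 2 W\right)}{9} = \frac{-5 - 2 W^{2}}{9} = - \frac{5}{9} - \frac{2 W^{2}}{9}$)
$S{\left(3 \right)} + 163 z{\left(U \right)} = \left(- \frac{5}{9} - \frac{2 \cdot 3^{2}}{9}\right) + 163 \cdot 27 = \left(- \frac{5}{9} - 2\right) + 4401 = - \frac{23}{9} + 4401 = \frac{39586}{9}$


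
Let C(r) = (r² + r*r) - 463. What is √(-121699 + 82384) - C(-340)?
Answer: -230737 + I*√39315 ≈ -2.3074e+5 + 198.28*I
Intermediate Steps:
C(r) = -463 + 2*r² (C(r) = (r² + r²) - 463 = 2*r² - 463 = -463 + 2*r²)
√(-121699 + 82384) - C(-340) = √(-121699 + 82384) - (-463 + 2*(-340)²) = √(-39315) - (-463 + 2*115600) = I*√39315 - (-463 + 231200) = I*√39315 - 1*230737 = I*√39315 - 230737 = -230737 + I*√39315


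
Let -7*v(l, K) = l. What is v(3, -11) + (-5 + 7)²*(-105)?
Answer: -2943/7 ≈ -420.43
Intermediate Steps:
v(l, K) = -l/7
v(3, -11) + (-5 + 7)²*(-105) = -⅐*3 + (-5 + 7)²*(-105) = -3/7 + 2²*(-105) = -3/7 + 4*(-105) = -3/7 - 420 = -2943/7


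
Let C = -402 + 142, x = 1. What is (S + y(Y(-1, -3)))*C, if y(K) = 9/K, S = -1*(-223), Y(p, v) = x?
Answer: -60320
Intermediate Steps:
Y(p, v) = 1
C = -260
S = 223
(S + y(Y(-1, -3)))*C = (223 + 9/1)*(-260) = (223 + 9*1)*(-260) = (223 + 9)*(-260) = 232*(-260) = -60320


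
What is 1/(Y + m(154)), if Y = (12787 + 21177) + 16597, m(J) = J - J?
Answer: 1/50561 ≈ 1.9778e-5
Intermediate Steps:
m(J) = 0
Y = 50561 (Y = 33964 + 16597 = 50561)
1/(Y + m(154)) = 1/(50561 + 0) = 1/50561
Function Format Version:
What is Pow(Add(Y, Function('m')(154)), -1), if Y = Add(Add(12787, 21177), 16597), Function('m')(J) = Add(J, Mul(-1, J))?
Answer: Rational(1, 50561) ≈ 1.9778e-5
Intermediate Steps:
Function('m')(J) = 0
Y = 50561 (Y = Add(33964, 16597) = 50561)
Pow(Add(Y, Function('m')(154)), -1) = Pow(Add(50561, 0), -1) = Pow(50561, -1) = Rational(1, 50561)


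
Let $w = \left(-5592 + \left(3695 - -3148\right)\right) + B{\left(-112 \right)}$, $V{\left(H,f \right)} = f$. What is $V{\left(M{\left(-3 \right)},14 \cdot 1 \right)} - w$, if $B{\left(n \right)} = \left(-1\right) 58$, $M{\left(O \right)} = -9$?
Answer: $-1179$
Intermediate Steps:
$B{\left(n \right)} = -58$
$w = 1193$ ($w = \left(-5592 + \left(3695 - -3148\right)\right) - 58 = \left(-5592 + \left(3695 + 3148\right)\right) - 58 = \left(-5592 + 6843\right) - 58 = 1251 - 58 = 1193$)
$V{\left(M{\left(-3 \right)},14 \cdot 1 \right)} - w = 14 \cdot 1 - 1193 = 14 - 1193 = -1179$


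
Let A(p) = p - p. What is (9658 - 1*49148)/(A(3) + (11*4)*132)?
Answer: -1795/264 ≈ -6.7992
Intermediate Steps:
A(p) = 0
(9658 - 1*49148)/(A(3) + (11*4)*132) = (9658 - 1*49148)/(0 + (11*4)*132) = (9658 - 49148)/(0 + 44*132) = -39490/(0 + 5808) = -39490/5808 = -39490*1/5808 = -1795/264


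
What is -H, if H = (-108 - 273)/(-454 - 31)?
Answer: -381/485 ≈ -0.78557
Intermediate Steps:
H = 381/485 (H = -381/(-485) = -381*(-1/485) = 381/485 ≈ 0.78557)
-H = -1*381/485 = -381/485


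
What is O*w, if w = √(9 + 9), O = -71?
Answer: -213*√2 ≈ -301.23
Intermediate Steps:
w = 3*√2 (w = √18 = 3*√2 ≈ 4.2426)
O*w = -213*√2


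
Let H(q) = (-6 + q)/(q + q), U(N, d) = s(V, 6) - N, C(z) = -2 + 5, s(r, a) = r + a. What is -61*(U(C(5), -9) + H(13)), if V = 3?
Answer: -9943/26 ≈ -382.42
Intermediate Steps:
s(r, a) = a + r
C(z) = 3
U(N, d) = 9 - N (U(N, d) = (6 + 3) - N = 9 - N)
H(q) = (-6 + q)/(2*q) (H(q) = (-6 + q)/((2*q)) = (-6 + q)*(1/(2*q)) = (-6 + q)/(2*q))
-61*(U(C(5), -9) + H(13)) = -61*((9 - 1*3) + (½)*(-6 + 13)/13) = -61*((9 - 3) + (½)*(1/13)*7) = -61*(6 + 7/26) = -61*163/26 = -9943/26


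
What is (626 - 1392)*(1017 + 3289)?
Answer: -3298396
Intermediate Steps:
(626 - 1392)*(1017 + 3289) = -766*4306 = -3298396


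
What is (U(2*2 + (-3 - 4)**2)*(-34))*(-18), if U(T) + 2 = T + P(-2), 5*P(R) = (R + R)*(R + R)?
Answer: 165852/5 ≈ 33170.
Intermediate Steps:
P(R) = 4*R**2/5 (P(R) = ((R + R)*(R + R))/5 = ((2*R)*(2*R))/5 = (4*R**2)/5 = 4*R**2/5)
U(T) = 6/5 + T (U(T) = -2 + (T + (4/5)*(-2)**2) = -2 + (T + (4/5)*4) = -2 + (T + 16/5) = -2 + (16/5 + T) = 6/5 + T)
(U(2*2 + (-3 - 4)**2)*(-34))*(-18) = ((6/5 + (2*2 + (-3 - 4)**2))*(-34))*(-18) = ((6/5 + (4 + (-7)**2))*(-34))*(-18) = ((6/5 + (4 + 49))*(-34))*(-18) = ((6/5 + 53)*(-34))*(-18) = ((271/5)*(-34))*(-18) = -9214/5*(-18) = 165852/5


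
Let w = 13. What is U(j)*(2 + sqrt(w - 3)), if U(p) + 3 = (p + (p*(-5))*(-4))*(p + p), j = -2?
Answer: 330 + 165*sqrt(10) ≈ 851.78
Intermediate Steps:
U(p) = -3 + 42*p**2 (U(p) = -3 + (p + (p*(-5))*(-4))*(p + p) = -3 + (p - 5*p*(-4))*(2*p) = -3 + (p + 20*p)*(2*p) = -3 + (21*p)*(2*p) = -3 + 42*p**2)
U(j)*(2 + sqrt(w - 3)) = (-3 + 42*(-2)**2)*(2 + sqrt(13 - 3)) = (-3 + 42*4)*(2 + sqrt(10)) = (-3 + 168)*(2 + sqrt(10)) = 165*(2 + sqrt(10)) = 330 + 165*sqrt(10)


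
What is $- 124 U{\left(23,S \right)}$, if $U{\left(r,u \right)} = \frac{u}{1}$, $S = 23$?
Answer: $-2852$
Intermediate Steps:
$U{\left(r,u \right)} = u$ ($U{\left(r,u \right)} = u 1 = u$)
$- 124 U{\left(23,S \right)} = - 124 \cdot 23 = \left(-1\right) 2852 = -2852$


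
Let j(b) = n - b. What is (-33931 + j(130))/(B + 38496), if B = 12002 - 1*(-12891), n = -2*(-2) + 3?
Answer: -34054/63389 ≈ -0.53722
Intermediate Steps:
n = 7 (n = 4 + 3 = 7)
B = 24893 (B = 12002 + 12891 = 24893)
j(b) = 7 - b
(-33931 + j(130))/(B + 38496) = (-33931 + (7 - 1*130))/(24893 + 38496) = (-33931 + (7 - 130))/63389 = (-33931 - 123)*(1/63389) = -34054*1/63389 = -34054/63389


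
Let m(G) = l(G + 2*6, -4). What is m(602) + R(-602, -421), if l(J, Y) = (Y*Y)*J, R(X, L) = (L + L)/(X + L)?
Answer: 10050794/1023 ≈ 9824.8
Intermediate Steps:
R(X, L) = 2*L/(L + X) (R(X, L) = (2*L)/(L + X) = 2*L/(L + X))
l(J, Y) = J*Y**2 (l(J, Y) = Y**2*J = J*Y**2)
m(G) = 192 + 16*G (m(G) = (G + 2*6)*(-4)**2 = (G + 12)*16 = (12 + G)*16 = 192 + 16*G)
m(602) + R(-602, -421) = (192 + 16*602) + 2*(-421)/(-421 - 602) = (192 + 9632) + 2*(-421)/(-1023) = 9824 + 2*(-421)*(-1/1023) = 9824 + 842/1023 = 10050794/1023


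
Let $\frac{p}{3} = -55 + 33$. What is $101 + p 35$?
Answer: $-2209$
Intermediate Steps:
$p = -66$ ($p = 3 \left(-55 + 33\right) = 3 \left(-22\right) = -66$)
$101 + p 35 = 101 - 2310 = -2209$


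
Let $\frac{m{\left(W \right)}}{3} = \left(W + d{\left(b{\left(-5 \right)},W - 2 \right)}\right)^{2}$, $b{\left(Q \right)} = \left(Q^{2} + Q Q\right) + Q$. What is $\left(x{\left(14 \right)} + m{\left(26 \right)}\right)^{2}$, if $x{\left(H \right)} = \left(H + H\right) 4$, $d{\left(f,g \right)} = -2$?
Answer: $3385600$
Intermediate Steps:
$b{\left(Q \right)} = Q + 2 Q^{2}$ ($b{\left(Q \right)} = \left(Q^{2} + Q^{2}\right) + Q = 2 Q^{2} + Q = Q + 2 Q^{2}$)
$m{\left(W \right)} = 3 \left(-2 + W\right)^{2}$ ($m{\left(W \right)} = 3 \left(W - 2\right)^{2} = 3 \left(-2 + W\right)^{2}$)
$x{\left(H \right)} = 8 H$ ($x{\left(H \right)} = 2 H 4 = 8 H$)
$\left(x{\left(14 \right)} + m{\left(26 \right)}\right)^{2} = \left(8 \cdot 14 + 3 \left(-2 + 26\right)^{2}\right)^{2} = \left(112 + 3 \cdot 24^{2}\right)^{2} = \left(112 + 3 \cdot 576\right)^{2} = \left(112 + 1728\right)^{2} = 1840^{2} = 3385600$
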